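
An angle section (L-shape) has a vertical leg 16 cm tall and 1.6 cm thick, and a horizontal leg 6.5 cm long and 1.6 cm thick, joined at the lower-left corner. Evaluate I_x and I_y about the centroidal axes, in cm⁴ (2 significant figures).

Decompose the section into non-overlapping parts with the origin at the bottom-left of its bounding rectangle.
Vertical leg: 1.6 × 16, A = 25.6 cm², y = 8 cm, Ī = 546.1 cm⁴.
Horizontal leg (remainder): 4.9 × 1.6, A = 7.84 cm², y = 0.8 cm, Ī = 1.673 cm⁴.
Centroid: ȳ = ΣA·y / ΣA = 6.312 cm.
Transfer each piece to the centroidal x-axis using Ī + A·d² with d = y − 6.312:
  vertical leg: d = 1.688 cm → contributes +619.1 cm⁴
  horizontal leg (remainder): d = -5.512 cm → contributes +239.9 cm⁴
Total I = 858.9 cm⁴.
For the y-axis: x̄ = 1.562 cm.
Repeating about the centroidal y-axis gives I_y = 84.54 cm⁴.

I_x ≈ 860 cm⁴, I_y ≈ 85 cm⁴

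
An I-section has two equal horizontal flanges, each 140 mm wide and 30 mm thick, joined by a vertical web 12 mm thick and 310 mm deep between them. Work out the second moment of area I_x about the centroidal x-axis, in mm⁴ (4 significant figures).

Break the section into simple shapes (no overlaps), measuring from the bottom-left corner of the bounding box.
Bottom flange: 140 × 30, A = 4 200 mm², y = 15 mm, Ī = 315 000 mm⁴.
Web: 12 × 310, A = 3 720 mm², y = 185 mm, Ī = 29 791 000 mm⁴.
Top flange: 140 × 30, A = 4 200 mm², y = 355 mm, Ī = 315 000 mm⁴.
By symmetry the centroid is at mid-height, ȳ = 185 mm.
Transfer each piece to the centroidal x-axis using Ī + A·d² with d = y − 185:
  bottom flange: d = -170 mm → contributes +121 695 000 mm⁴
  web: d = 0 mm → contributes +29 791 000 mm⁴
  top flange: d = 170 mm → contributes +121 695 000 mm⁴
Total I = 273 181 000 mm⁴.

I_x ≈ 2.732 × 10⁸ mm⁴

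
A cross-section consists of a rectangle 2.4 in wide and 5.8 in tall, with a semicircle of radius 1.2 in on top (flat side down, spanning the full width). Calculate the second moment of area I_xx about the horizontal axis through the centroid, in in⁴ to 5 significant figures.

I_xx ≈ 61.866 in⁴

Decompose the section into non-overlapping parts with the origin at the bottom-left of its bounding rectangle.
Rectangular body: 2.4 × 5.8, A = 13.92 in², y = 2.9 in, Ī = 39.0224 in⁴.
Semicircular cap: semicircle r = 1.2, A = 2.261947 in², y = 6.309296 in, Ī = 0.227592 in⁴.
Centroid: ȳ = ΣA·y / ΣA = 3.376559 in.
Transfer each piece to the horizontal axis through the centroid using Ī + A·d² with d = y − 3.376559:
  rectangular body: d = -0.4765586 in → contributes +42.18374 in⁴
  semicircular cap: d = 2.932737 in → contributes +19.68248 in⁴
Total I = 61.86622 in⁴.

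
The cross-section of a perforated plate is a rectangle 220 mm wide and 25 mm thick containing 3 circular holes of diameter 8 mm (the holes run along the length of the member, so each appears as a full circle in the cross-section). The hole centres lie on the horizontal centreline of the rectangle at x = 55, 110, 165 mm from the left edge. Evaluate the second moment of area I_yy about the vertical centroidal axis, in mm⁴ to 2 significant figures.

Treat the section as a set of non-overlapping primitives; coordinates are from the bounding-box lower-left.
Plate: 220 × 25, A = 5 500 mm², x = 110 mm, Ī = 22 183 333 mm⁴.
Hole 1 (subtracted): ⌀8, A = 50.27 mm², x = 55 mm, Ī = 201.1 mm⁴.
Hole 2 (subtracted): ⌀8, A = 50.27 mm², x = 110 mm, Ī = 201.1 mm⁴.
Hole 3 (subtracted): ⌀8, A = 50.27 mm², x = 165 mm, Ī = 201.1 mm⁴.
By symmetry the centroid is at mid-width, x̄ = 110 mm.
Transfer each piece to the vertical centroidal axis using Ī + A·d² with d = x − 110:
  plate: d = 0 mm → contributes +22 183 333 mm⁴
  hole 1: d = -55 mm → contributes −152 254 mm⁴
  hole 2: d = 0 mm → contributes −201.1 mm⁴
  hole 3: d = 55 mm → contributes −152 254 mm⁴
Total I = 21 878 624 mm⁴.

I_yy ≈ 2.2 × 10⁷ mm⁴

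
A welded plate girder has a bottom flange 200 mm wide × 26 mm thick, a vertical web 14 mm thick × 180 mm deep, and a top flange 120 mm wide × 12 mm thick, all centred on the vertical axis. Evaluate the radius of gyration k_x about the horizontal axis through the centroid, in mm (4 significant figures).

k_x ≈ 79.79 mm

Decompose the section into non-overlapping parts with the origin at the bottom-left of its bounding rectangle.
Bottom plate: 200 × 26, A = 5 200 mm², y = 13 mm, Ī = 292 933 mm⁴.
Web plate: 14 × 180, A = 2 520 mm², y = 116 mm, Ī = 6 804 000 mm⁴.
Top plate: 120 × 12, A = 1 440 mm², y = 212 mm, Ī = 17 280 mm⁴.
Centroid: ȳ = ΣA·y / ΣA = 72.6201 mm.
Transfer each piece to the horizontal axis through the centroid using Ī + A·d² with d = y − 72.6201:
  bottom plate: d = -59.6201 mm → contributes +18 776 618 mm⁴
  web plate: d = 43.3799 mm → contributes +11 546 178 mm⁴
  top plate: d = 139.38 mm → contributes +27 991 814 mm⁴
Total I = 58 314 611 mm⁴.
Radius of gyration: k = √(I/A) = √(58 314 611 / 9 160) = 79.7886 mm.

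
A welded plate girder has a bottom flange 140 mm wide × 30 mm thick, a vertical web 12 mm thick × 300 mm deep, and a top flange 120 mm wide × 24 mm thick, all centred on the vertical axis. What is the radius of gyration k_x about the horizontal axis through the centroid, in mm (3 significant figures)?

k_x ≈ 141 mm

Treat the section as a set of non-overlapping primitives; coordinates are from the bounding-box lower-left.
Bottom plate: 140 × 30, A = 4 200 mm², y = 15 mm, Ī = 315 000 mm⁴.
Web plate: 12 × 300, A = 3 600 mm², y = 180 mm, Ī = 27 000 000 mm⁴.
Top plate: 120 × 24, A = 2 880 mm², y = 342 mm, Ī = 138 240 mm⁴.
Centroid: ȳ = ΣA·y / ΣA = 158.8 mm.
Transfer each piece to the horizontal axis through the centroid using Ī + A·d² with d = y − 158.8:
  bottom plate: d = -143.8 mm → contributes +87 161 734 mm⁴
  web plate: d = 21.202 mm → contributes +28 618 327 mm⁴
  top plate: d = 183.2 mm → contributes +96 799 863 mm⁴
Total I = 212 579 923 mm⁴.
Radius of gyration: k = √(I/A) = √(212 579 923 / 10 680) = 141.08 mm.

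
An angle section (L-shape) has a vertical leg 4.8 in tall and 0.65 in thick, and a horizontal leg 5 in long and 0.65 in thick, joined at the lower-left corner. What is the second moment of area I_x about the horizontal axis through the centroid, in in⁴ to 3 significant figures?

Decompose the section into non-overlapping parts with the origin at the bottom-left of its bounding rectangle.
Vertical leg: 0.65 × 4.8, A = 3.12 in², y = 2.4 in, Ī = 5.9904 in⁴.
Horizontal leg (remainder): 4.35 × 0.65, A = 2.8275 in², y = 0.325 in, Ī = 0.099552 in⁴.
Centroid: ȳ = ΣA·y / ΣA = 1.4135 in.
Transfer each piece to the horizontal axis through the centroid using Ī + A·d² with d = y − 1.4135:
  vertical leg: d = 0.98648 in → contributes +9.0266 in⁴
  horizontal leg (remainder): d = -1.0885 in → contributes +3.4498 in⁴
Total I = 12.476 in⁴.

I_x ≈ 12.5 in⁴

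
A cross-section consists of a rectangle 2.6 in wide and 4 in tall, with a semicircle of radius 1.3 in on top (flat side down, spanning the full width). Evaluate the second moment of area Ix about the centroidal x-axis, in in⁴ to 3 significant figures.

Ix ≈ 28.0 in⁴

Split into non-overlapping primitives; take the origin at the lower-left of the bounding box.
Rectangular body: 2.6 × 4, A = 10.4 in², y = 2 in, Ī = 13.867 in⁴.
Semicircular cap: semicircle r = 1.3, A = 2.6546 in², y = 4.5517 in, Ī = 0.31348 in⁴.
Centroid: ȳ = ΣA·y / ΣA = 2.5189 in.
Transfer each piece to the centroidal x-axis using Ī + A·d² with d = y − 2.5189:
  rectangular body: d = -0.51889 in → contributes +16.667 in⁴
  semicircular cap: d = 2.0328 in → contributes +11.284 in⁴
Total I = 27.951 in⁴.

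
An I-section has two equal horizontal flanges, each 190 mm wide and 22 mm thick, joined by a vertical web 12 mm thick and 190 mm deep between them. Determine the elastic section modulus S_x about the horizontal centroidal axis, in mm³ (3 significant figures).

S_x ≈ 8.64 × 10⁵ mm³

Decompose the section into non-overlapping parts with the origin at the bottom-left of its bounding rectangle.
Bottom flange: 190 × 22, A = 4 180 mm², y = 11 mm, Ī = 168 593 mm⁴.
Web: 12 × 190, A = 2 280 mm², y = 117 mm, Ī = 6 859 000 mm⁴.
Top flange: 190 × 22, A = 4 180 mm², y = 223 mm, Ī = 168 593 mm⁴.
By symmetry the centroid is at mid-height, ȳ = 117 mm.
Transfer each piece to the horizontal centroidal axis using Ī + A·d² with d = y − 117:
  bottom flange: d = -106 mm → contributes +47 135 073 mm⁴
  web: d = 0 mm → contributes +6 859 000 mm⁴
  top flange: d = 106 mm → contributes +47 135 073 mm⁴
Total I = 101 129 147 mm⁴.
Extreme fibre distance c = 117 mm; S = I/c = 864 352 mm³.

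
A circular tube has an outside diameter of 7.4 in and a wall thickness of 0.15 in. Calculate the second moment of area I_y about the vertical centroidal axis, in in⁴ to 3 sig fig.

I_y ≈ 22.5 in⁴

Split into non-overlapping primitives; take the origin at the lower-left of the bounding box.
Outer circle: ⌀7.4, A = 43.008 in², x = 3.7 in, Ī = 147.2 in⁴.
Bore (subtracted): ⌀7.1, A = 39.592 in², x = 3.7 in, Ī = 124.74 in⁴.
By symmetry the centroid is at mid-width, x̄ = 3.7 in.
All pieces are centred on the vertical centroidal axis, so I = ΣĪ (holes subtracted) = 22.457 in⁴.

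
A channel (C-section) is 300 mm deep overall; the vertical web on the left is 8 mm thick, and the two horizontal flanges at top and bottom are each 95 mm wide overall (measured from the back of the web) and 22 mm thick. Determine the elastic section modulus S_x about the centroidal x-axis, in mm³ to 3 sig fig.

S_x ≈ 6.14 × 10⁵ mm³

Split into non-overlapping primitives; take the origin at the lower-left of the bounding box.
Web: 8 × 300, A = 2 400 mm², y = 150 mm, Ī = 18 000 000 mm⁴.
Top flange (beyond web): 87 × 22, A = 1 914 mm², y = 289 mm, Ī = 77 198 mm⁴.
Bottom flange (beyond web): 87 × 22, A = 1 914 mm², y = 11 mm, Ī = 77 198 mm⁴.
By symmetry the centroid is at mid-height, ȳ = 150 mm.
Transfer each piece to the centroidal x-axis using Ī + A·d² with d = y − 150:
  web: d = 0 mm → contributes +18 000 000 mm⁴
  top flange (beyond web): d = 139 mm → contributes +37 057 592 mm⁴
  bottom flange (beyond web): d = -139 mm → contributes +37 057 592 mm⁴
Total I = 92 115 184 mm⁴.
Extreme fibre distance c = 150 mm; S = I/c = 614 101 mm³.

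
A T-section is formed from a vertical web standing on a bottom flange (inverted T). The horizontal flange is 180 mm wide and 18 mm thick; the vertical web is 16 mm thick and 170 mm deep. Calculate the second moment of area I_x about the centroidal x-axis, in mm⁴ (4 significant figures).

Split into non-overlapping primitives; take the origin at the lower-left of the bounding box.
Flange: 180 × 18, A = 3 240 mm², y = 9 mm, Ī = 87 480 mm⁴.
Web: 16 × 170, A = 2 720 mm², y = 103 mm, Ī = 6 550 667 mm⁴.
Centroid: ȳ = ΣA·y / ΣA = 51.8993 mm.
Transfer each piece to the centroidal x-axis using Ī + A·d² with d = y − 51.8993:
  flange: d = -42.8993 mm → contributes +6 050 222 mm⁴
  web: d = 51.1007 mm → contributes +13 653 344 mm⁴
Total I = 19 703 566 mm⁴.

I_x ≈ 1.970 × 10⁷ mm⁴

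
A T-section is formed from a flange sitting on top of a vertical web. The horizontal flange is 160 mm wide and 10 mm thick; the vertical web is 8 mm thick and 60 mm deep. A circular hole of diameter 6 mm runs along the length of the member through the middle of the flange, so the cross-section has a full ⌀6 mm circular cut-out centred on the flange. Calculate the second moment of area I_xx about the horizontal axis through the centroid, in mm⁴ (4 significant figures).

Break the section into simple shapes (no overlaps), measuring from the bottom-left corner of the bounding box.
Flange: 160 × 10, A = 1 600 mm², y = 65 mm, Ī = 13333.3 mm⁴.
Web: 8 × 60, A = 480 mm², y = 30 mm, Ī = 144 000 mm⁴.
Hole (subtracted): ⌀6, A = 28.2743 mm², y = 65 mm, Ī = 63.6173 mm⁴.
Centroid: ȳ = ΣA·y / ΣA = 56.8118 mm.
Transfer each piece to the horizontal axis through the centroid using Ī + A·d² with d = y − 56.8118:
  flange: d = 8.18823 mm → contributes +120 609 mm⁴
  web: d = -26.8118 mm → contributes +489 058 mm⁴
  hole: d = 8.18823 mm → contributes −1959.33 mm⁴
Total I = 607 707 mm⁴.

I_xx ≈ 6.077 × 10⁵ mm⁴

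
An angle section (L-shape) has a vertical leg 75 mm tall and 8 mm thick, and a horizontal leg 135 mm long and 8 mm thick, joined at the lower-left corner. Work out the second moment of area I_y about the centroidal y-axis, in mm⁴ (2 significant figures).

Treat the section as a set of non-overlapping primitives; coordinates are from the bounding-box lower-left.
Vertical leg: 8 × 75, A = 600 mm², x = 4 mm, Ī = 3 200 mm⁴.
Horizontal leg (remainder): 127 × 8, A = 1 016 mm², x = 71.5 mm, Ī = 1 365 589 mm⁴.
Centroid: x̄ = ΣA·x / ΣA = 46.44 mm.
Transfer each piece to the centroidal y-axis using Ī + A·d² with d = x − 46.44:
  vertical leg: d = -42.44 mm → contributes +1 083 796 mm⁴
  horizontal leg (remainder): d = 25.06 mm → contributes +2 003 736 mm⁴
Total I = 3 087 532 mm⁴.

I_y ≈ 3.1 × 10⁶ mm⁴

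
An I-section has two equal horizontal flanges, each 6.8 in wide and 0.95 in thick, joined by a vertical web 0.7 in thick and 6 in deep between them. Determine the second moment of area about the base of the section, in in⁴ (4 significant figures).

Decompose the section into non-overlapping parts with the origin at the bottom-left of its bounding rectangle.
Bottom flange: 6.8 × 0.95, A = 6.46 in², y = 0.475 in, Ī = 0.485846 in⁴.
Web: 0.7 × 6, A = 4.2 in², y = 3.95 in, Ī = 12.6 in⁴.
Top flange: 6.8 × 0.95, A = 6.46 in², y = 7.425 in, Ī = 0.485846 in⁴.
Transfer each piece to the base of the section using Ī + A·d² with d = y − 0:
  bottom flange: d = 0.475 in → contributes +1.94338 in⁴
  web: d = 3.95 in → contributes +78.1305 in⁴
  top flange: d = 7.425 in → contributes +356.63 in⁴
Total I = 436.704 in⁴.

I_base ≈ 436.7 in⁴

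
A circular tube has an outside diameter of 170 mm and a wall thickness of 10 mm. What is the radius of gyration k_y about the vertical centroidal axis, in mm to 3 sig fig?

Treat the section as a set of non-overlapping primitives; coordinates are from the bounding-box lower-left.
Outer circle: ⌀170, A = 22 698 mm², x = 85 mm, Ī = 40 998 275 mm⁴.
Bore (subtracted): ⌀150, A = 17 671 mm², x = 85 mm, Ī = 24 850 489 mm⁴.
By symmetry the centroid is at mid-width, x̄ = 85 mm.
All pieces are centred on the vertical centroidal axis, so I = ΣĪ (holes subtracted) = 16 147 786 mm⁴.
Radius of gyration: k = √(I/A) = √(16 147 786 / 5026.5) = 56.679 mm.

k_y ≈ 56.7 mm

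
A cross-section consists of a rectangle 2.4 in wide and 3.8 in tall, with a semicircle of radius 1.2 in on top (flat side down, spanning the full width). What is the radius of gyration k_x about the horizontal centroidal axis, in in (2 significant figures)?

Break the section into simple shapes (no overlaps), measuring from the bottom-left corner of the bounding box.
Rectangular body: 2.4 × 3.8, A = 9.12 in², y = 1.9 in, Ī = 10.97 in⁴.
Semicircular cap: semicircle r = 1.2, A = 2.262 in², y = 4.309 in, Ī = 0.2276 in⁴.
Centroid: ȳ = ΣA·y / ΣA = 2.379 in.
Transfer each piece to the horizontal centroidal axis using Ī + A·d² with d = y − 2.379:
  rectangular body: d = -0.4788 in → contributes +13.07 in⁴
  semicircular cap: d = 1.93 in → contributes +8.657 in⁴
Total I = 21.72 in⁴.
Radius of gyration: k = √(I/A) = √(21.72 / 11.38) = 1.381 in.

k_x ≈ 1.4 in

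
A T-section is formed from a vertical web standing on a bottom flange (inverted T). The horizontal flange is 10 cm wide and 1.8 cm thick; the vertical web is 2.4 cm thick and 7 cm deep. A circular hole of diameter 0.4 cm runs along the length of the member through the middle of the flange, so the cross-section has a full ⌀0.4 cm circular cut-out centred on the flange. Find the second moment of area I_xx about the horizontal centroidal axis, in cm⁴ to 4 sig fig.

I_xx ≈ 241.1 cm⁴

Split into non-overlapping primitives; take the origin at the lower-left of the bounding box.
Flange: 10 × 1.8, A = 18 cm², y = 0.9 cm, Ī = 4.86 cm⁴.
Web: 2.4 × 7, A = 16.8 cm², y = 5.3 cm, Ī = 68.6 cm⁴.
Hole (subtracted): ⌀0.4, A = 0.125664 cm², y = 0.9 cm, Ī = 0.00125664 cm⁴.
Centroid: ȳ = ΣA·y / ΣA = 3.03184 cm.
Transfer each piece to the horizontal centroidal axis using Ī + A·d² with d = y − 3.03184:
  flange: d = -2.13184 cm → contributes +86.665 cm⁴
  web: d = 2.26816 cm → contributes +155.029 cm⁴
  hole: d = -2.13184 cm → contributes −0.572364 cm⁴
Total I = 241.121 cm⁴.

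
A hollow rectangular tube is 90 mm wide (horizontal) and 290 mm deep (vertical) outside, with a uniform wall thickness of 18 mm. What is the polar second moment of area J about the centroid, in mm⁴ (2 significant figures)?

J ≈ 1.2 × 10⁸ mm⁴

Split into non-overlapping primitives; take the origin at the lower-left of the bounding box.
Outer rectangle: 90 × 290, A = 26 100 mm², y = 145 mm, Ī = 182 917 500 mm⁴.
Inner void (subtracted): 54 × 254, A = 13 716 mm², y = 145 mm, Ī = 73 741 788 mm⁴.
By symmetry the centroid is at mid-height, ȳ = 145 mm.
All pieces are centred on the centroidal x-axis, so I = ΣĪ (holes subtracted) = 109 175 712 mm⁴.
Repeating about the centroidal y-axis gives I_y = 14 284 512 mm⁴.
Polar second moment: J = I_x + I_y = 123 460 224 mm⁴.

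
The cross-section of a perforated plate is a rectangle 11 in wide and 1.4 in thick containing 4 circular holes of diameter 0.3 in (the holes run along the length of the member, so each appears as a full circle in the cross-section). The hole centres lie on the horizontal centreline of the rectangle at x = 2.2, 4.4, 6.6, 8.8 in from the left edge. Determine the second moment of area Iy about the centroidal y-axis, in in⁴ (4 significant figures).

Iy ≈ 153.6 in⁴

Treat the section as a set of non-overlapping primitives; coordinates are from the bounding-box lower-left.
Plate: 11 × 1.4, A = 15.4 in², x = 5.5 in, Ī = 155.283 in⁴.
Hole 1 (subtracted): ⌀0.3, A = 0.0706858 in², x = 2.2 in, Ī = 0.000397608 in⁴.
Hole 2 (subtracted): ⌀0.3, A = 0.0706858 in², x = 4.4 in, Ī = 0.000397608 in⁴.
Hole 3 (subtracted): ⌀0.3, A = 0.0706858 in², x = 6.6 in, Ī = 0.000397608 in⁴.
Hole 4 (subtracted): ⌀0.3, A = 0.0706858 in², x = 8.8 in, Ī = 0.000397608 in⁴.
By symmetry the centroid is at mid-width, x̄ = 5.5 in.
Transfer each piece to the centroidal y-axis using Ī + A·d² with d = x − 5.5:
  plate: d = 0 in → contributes +155.283 in⁴
  hole 1: d = -3.3 in → contributes −0.770166 in⁴
  hole 2: d = -1.1 in → contributes −0.0859275 in⁴
  hole 3: d = 1.1 in → contributes −0.0859275 in⁴
  hole 4: d = 3.3 in → contributes −0.770166 in⁴
Total I = 153.571 in⁴.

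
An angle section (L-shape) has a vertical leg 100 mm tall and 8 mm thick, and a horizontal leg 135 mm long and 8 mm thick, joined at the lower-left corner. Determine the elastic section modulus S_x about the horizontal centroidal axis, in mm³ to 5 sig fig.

Break the section into simple shapes (no overlaps), measuring from the bottom-left corner of the bounding box.
Vertical leg: 8 × 100, A = 800 mm², y = 50 mm, Ī = 666666.7 mm⁴.
Horizontal leg (remainder): 127 × 8, A = 1 016 mm², y = 4 mm, Ī = 5418.667 mm⁴.
Centroid: ȳ = ΣA·y / ΣA = 24.26432 mm.
Transfer each piece to the horizontal centroidal axis using Ī + A·d² with d = y − 24.26432:
  vertical leg: d = 25.73568 mm → contributes +1 196 527 mm⁴
  horizontal leg (remainder): d = -20.26432 mm → contributes +422631.5 mm⁴
Total I = 1 619 158 mm⁴.
Extreme fibre distance c = 75.73568 mm; S = I/c = 21379.07 mm³.

S_x ≈ 2.1379 × 10⁴ mm³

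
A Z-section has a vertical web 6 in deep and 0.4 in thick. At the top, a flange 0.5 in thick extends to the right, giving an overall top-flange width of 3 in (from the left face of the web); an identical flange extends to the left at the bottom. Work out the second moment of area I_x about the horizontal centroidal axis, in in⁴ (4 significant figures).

Decompose the section into non-overlapping parts with the origin at the bottom-left of its bounding rectangle.
Web: 0.4 × 6, A = 2.4 in², y = 3 in, Ī = 7.2 in⁴.
Top flange (beyond web): 2.6 × 0.5, A = 1.3 in², y = 5.75 in, Ī = 0.0270833 in⁴.
Bottom flange (beyond web): 2.6 × 0.5, A = 1.3 in², y = 0.25 in, Ī = 0.0270833 in⁴.
Centroid: ȳ = ΣA·y / ΣA = 3 in.
Transfer each piece to the horizontal centroidal axis using Ī + A·d² with d = y − 3:
  web: d = 0 in → contributes +7.2 in⁴
  top flange (beyond web): d = 2.75 in → contributes +9.85833 in⁴
  bottom flange (beyond web): d = -2.75 in → contributes +9.85833 in⁴
Total I = 26.9167 in⁴.

I_x ≈ 26.92 in⁴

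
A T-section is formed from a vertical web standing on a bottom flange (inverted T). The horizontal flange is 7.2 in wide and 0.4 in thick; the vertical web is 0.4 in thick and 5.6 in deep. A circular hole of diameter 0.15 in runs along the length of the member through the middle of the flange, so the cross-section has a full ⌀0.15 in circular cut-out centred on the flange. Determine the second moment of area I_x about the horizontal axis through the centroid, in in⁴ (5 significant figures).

I_x ≈ 17.202 in⁴

Split into non-overlapping primitives; take the origin at the lower-left of the bounding box.
Flange: 7.2 × 0.4, A = 2.88 in², y = 0.2 in, Ī = 0.0384 in⁴.
Web: 0.4 × 5.6, A = 2.24 in², y = 3.2 in, Ī = 5.853867 in⁴.
Hole (subtracted): ⌀0.15, A = 0.01767146 in², y = 0.2 in, Ī = 0.00002485049 in⁴.
Centroid: ȳ = ΣA·y / ΣA = 1.517046 in.
Transfer each piece to the horizontal axis through the centroid using Ī + A·d² with d = y − 1.517046:
  flange: d = -1.317046 in → contributes +5.034075 in⁴
  web: d = 1.682954 in → contributes +12.1983 in⁴
  hole: d = -1.317046 in → contributes −0.03067793 in⁴
Total I = 17.20169 in⁴.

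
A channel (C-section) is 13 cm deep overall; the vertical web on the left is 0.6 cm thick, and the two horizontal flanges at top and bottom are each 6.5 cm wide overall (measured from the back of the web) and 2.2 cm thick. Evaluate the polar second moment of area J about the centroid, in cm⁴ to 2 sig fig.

J ≈ 1000 cm⁴

Decompose the section into non-overlapping parts with the origin at the bottom-left of its bounding rectangle.
Web: 0.6 × 13, A = 7.8 cm², y = 6.5 cm, Ī = 109.9 cm⁴.
Top flange (beyond web): 5.9 × 2.2, A = 12.98 cm², y = 11.9 cm, Ī = 5.235 cm⁴.
Bottom flange (beyond web): 5.9 × 2.2, A = 12.98 cm², y = 1.1 cm, Ī = 5.235 cm⁴.
By symmetry the centroid is at mid-height, ȳ = 6.5 cm.
Transfer each piece to the centroidal x-axis using Ī + A·d² with d = y − 6.5:
  web: d = 0 cm → contributes +109.9 cm⁴
  top flange (beyond web): d = 5.4 cm → contributes +383.7 cm⁴
  bottom flange (beyond web): d = -5.4 cm → contributes +383.7 cm⁴
Total I = 877.3 cm⁴.
For the y-axis: x̄ = 2.799 cm.
Repeating about the centroidal y-axis gives I_y = 138.9 cm⁴.
Polar second moment: J = I_x + I_y = 1 016 cm⁴.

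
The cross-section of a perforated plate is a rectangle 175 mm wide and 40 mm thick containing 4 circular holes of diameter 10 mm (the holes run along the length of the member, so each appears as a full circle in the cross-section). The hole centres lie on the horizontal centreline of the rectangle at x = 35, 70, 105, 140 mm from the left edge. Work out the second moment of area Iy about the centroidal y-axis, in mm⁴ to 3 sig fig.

Treat the section as a set of non-overlapping primitives; coordinates are from the bounding-box lower-left.
Plate: 175 × 40, A = 7 000 mm², x = 87.5 mm, Ī = 17 864 583 mm⁴.
Hole 1 (subtracted): ⌀10, A = 78.54 mm², x = 35 mm, Ī = 490.87 mm⁴.
Hole 2 (subtracted): ⌀10, A = 78.54 mm², x = 70 mm, Ī = 490.87 mm⁴.
Hole 3 (subtracted): ⌀10, A = 78.54 mm², x = 105 mm, Ī = 490.87 mm⁴.
Hole 4 (subtracted): ⌀10, A = 78.54 mm², x = 140 mm, Ī = 490.87 mm⁴.
By symmetry the centroid is at mid-width, x̄ = 87.5 mm.
Transfer each piece to the centroidal y-axis using Ī + A·d² with d = x − 87.5:
  plate: d = 0 mm → contributes +17 864 583 mm⁴
  hole 1: d = -52.5 mm → contributes −216 966 mm⁴
  hole 2: d = -17.5 mm → contributes −24 544 mm⁴
  hole 3: d = 17.5 mm → contributes −24 544 mm⁴
  hole 4: d = 52.5 mm → contributes −216 966 mm⁴
Total I = 17 381 563 mm⁴.

Iy ≈ 1.74 × 10⁷ mm⁴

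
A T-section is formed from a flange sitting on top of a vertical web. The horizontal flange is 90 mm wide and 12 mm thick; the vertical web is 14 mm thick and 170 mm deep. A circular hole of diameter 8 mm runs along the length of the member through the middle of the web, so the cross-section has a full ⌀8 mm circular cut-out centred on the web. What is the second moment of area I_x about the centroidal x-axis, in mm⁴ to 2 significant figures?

Split into non-overlapping primitives; take the origin at the lower-left of the bounding box.
Flange: 90 × 12, A = 1 080 mm², y = 176 mm, Ī = 12 960 mm⁴.
Web: 14 × 170, A = 2 380 mm², y = 85 mm, Ī = 5 731 833 mm⁴.
Hole (subtracted): ⌀8, A = 50.27 mm², y = 85 mm, Ī = 201.1 mm⁴.
Centroid: ȳ = ΣA·y / ΣA = 113.8 mm.
Transfer each piece to the centroidal x-axis using Ī + A·d² with d = y − 113.8:
  flange: d = 62.18 mm → contributes +4 188 170 mm⁴
  web: d = -28.82 mm → contributes +7 709 104 mm⁴
  hole: d = -28.82 mm → contributes −41 961 mm⁴
Total I = 11 855 313 mm⁴.

I_x ≈ 1.2 × 10⁷ mm⁴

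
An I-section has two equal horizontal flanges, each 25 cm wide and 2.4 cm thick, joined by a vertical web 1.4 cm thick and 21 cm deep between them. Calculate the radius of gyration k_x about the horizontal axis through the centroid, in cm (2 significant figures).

k_x ≈ 11 cm

Treat the section as a set of non-overlapping primitives; coordinates are from the bounding-box lower-left.
Bottom flange: 25 × 2.4, A = 60 cm², y = 1.2 cm, Ī = 28.8 cm⁴.
Web: 1.4 × 21, A = 29.4 cm², y = 12.9 cm, Ī = 1 080 cm⁴.
Top flange: 25 × 2.4, A = 60 cm², y = 24.6 cm, Ī = 28.8 cm⁴.
By symmetry the centroid is at mid-height, ȳ = 12.9 cm.
Transfer each piece to the horizontal axis through the centroid using Ī + A·d² with d = y − 12.9:
  bottom flange: d = -11.7 cm → contributes +8 242 cm⁴
  web: d = 0 cm → contributes +1 080 cm⁴
  top flange: d = 11.7 cm → contributes +8 242 cm⁴
Total I = 17 565 cm⁴.
Radius of gyration: k = √(I/A) = √(17 565 / 149.4) = 10.84 cm.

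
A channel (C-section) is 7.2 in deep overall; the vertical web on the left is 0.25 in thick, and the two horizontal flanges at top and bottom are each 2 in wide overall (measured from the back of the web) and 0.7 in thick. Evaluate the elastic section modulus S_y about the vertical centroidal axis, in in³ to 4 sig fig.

S_y ≈ 1.288 in³

Break the section into simple shapes (no overlaps), measuring from the bottom-left corner of the bounding box.
Web: 0.25 × 7.2, A = 1.8 in², x = 0.125 in, Ī = 0.009375 in⁴.
Top flange (beyond web): 1.75 × 0.7, A = 1.225 in², x = 1.125 in, Ī = 0.31263 in⁴.
Bottom flange (beyond web): 1.75 × 0.7, A = 1.225 in², x = 1.125 in, Ī = 0.31263 in⁴.
Centroid: x̄ = ΣA·x / ΣA = 0.701471 in.
Transfer each piece to the vertical centroidal axis using Ī + A·d² with d = x − 0.701471:
  web: d = -0.576471 in → contributes +0.607548 in⁴
  top flange (beyond web): d = 0.423529 in → contributes +0.532367 in⁴
  bottom flange (beyond web): d = 0.423529 in → contributes +0.532367 in⁴
Total I = 1.67228 in⁴.
Extreme fibre distance c = 1.29853 in; S = I/c = 1.28783 in³.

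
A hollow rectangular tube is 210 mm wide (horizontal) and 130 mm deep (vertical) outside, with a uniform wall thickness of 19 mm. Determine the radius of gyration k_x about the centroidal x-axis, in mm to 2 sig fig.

k_x ≈ 49 mm

Treat the section as a set of non-overlapping primitives; coordinates are from the bounding-box lower-left.
Outer rectangle: 210 × 130, A = 27 300 mm², y = 65 mm, Ī = 38 447 500 mm⁴.
Inner void (subtracted): 172 × 92, A = 15 824 mm², y = 65 mm, Ī = 11 161 195 mm⁴.
By symmetry the centroid is at mid-height, ȳ = 65 mm.
All pieces are centred on the centroidal x-axis, so I = ΣĪ (holes subtracted) = 27 286 305 mm⁴.
Radius of gyration: k = √(I/A) = √(27 286 305 / 11 476) = 48.76 mm.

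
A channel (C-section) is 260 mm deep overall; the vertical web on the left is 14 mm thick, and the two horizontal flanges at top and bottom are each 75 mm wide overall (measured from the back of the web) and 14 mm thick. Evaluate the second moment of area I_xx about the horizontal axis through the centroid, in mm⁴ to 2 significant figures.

Decompose the section into non-overlapping parts with the origin at the bottom-left of its bounding rectangle.
Web: 14 × 260, A = 3 640 mm², y = 130 mm, Ī = 20 505 333 mm⁴.
Top flange (beyond web): 61 × 14, A = 854 mm², y = 253 mm, Ī = 13 949 mm⁴.
Bottom flange (beyond web): 61 × 14, A = 854 mm², y = 7 mm, Ī = 13 949 mm⁴.
By symmetry the centroid is at mid-height, ȳ = 130 mm.
Transfer each piece to the horizontal axis through the centroid using Ī + A·d² with d = y − 130:
  web: d = 0 mm → contributes +20 505 333 mm⁴
  top flange (beyond web): d = 123 mm → contributes +12 934 115 mm⁴
  bottom flange (beyond web): d = -123 mm → contributes +12 934 115 mm⁴
Total I = 46 373 563 mm⁴.

I_xx ≈ 4.6 × 10⁷ mm⁴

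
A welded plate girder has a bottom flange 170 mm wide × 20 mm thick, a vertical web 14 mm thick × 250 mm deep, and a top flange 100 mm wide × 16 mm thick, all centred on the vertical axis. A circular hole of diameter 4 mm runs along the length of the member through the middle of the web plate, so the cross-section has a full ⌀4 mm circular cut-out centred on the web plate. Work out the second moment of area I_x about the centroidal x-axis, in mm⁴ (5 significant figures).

Split into non-overlapping primitives; take the origin at the lower-left of the bounding box.
Bottom plate: 170 × 20, A = 3 400 mm², y = 10 mm, Ī = 113333.3 mm⁴.
Web plate: 14 × 250, A = 3 500 mm², y = 145 mm, Ī = 18 229 167 mm⁴.
Top plate: 100 × 16, A = 1 600 mm², y = 278 mm, Ī = 34133.33 mm⁴.
Hole (subtracted): ⌀4, A = 12.56637 mm², y = 145 mm, Ī = 12.56637 mm⁴.
Centroid: ȳ = ΣA·y / ΣA = 115.9924 mm.
Transfer each piece to the centroidal x-axis using Ī + A·d² with d = y − 115.9924:
  bottom plate: d = -105.9924 mm → contributes +38 310 262 mm⁴
  web plate: d = 29.00759 mm → contributes +21 174 208 mm⁴
  top plate: d = 162.0076 mm → contributes +42 028 468 mm⁴
  hole: d = 29.00759 mm → contributes −10586.42 mm⁴
Total I = 101 502 352 mm⁴.

I_x ≈ 1.0150 × 10⁸ mm⁴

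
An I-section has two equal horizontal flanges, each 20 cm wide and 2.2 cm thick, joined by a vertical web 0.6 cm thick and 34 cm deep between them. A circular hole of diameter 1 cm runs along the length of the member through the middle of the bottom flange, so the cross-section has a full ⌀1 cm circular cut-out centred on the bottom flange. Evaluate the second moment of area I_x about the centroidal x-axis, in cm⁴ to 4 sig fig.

I_x ≈ 3.057 × 10⁴ cm⁴

Break the section into simple shapes (no overlaps), measuring from the bottom-left corner of the bounding box.
Bottom flange: 20 × 2.2, A = 44 cm², y = 1.1 cm, Ī = 17.7467 cm⁴.
Web: 0.6 × 34, A = 20.4 cm², y = 19.2 cm, Ī = 1965.2 cm⁴.
Top flange: 20 × 2.2, A = 44 cm², y = 37.3 cm, Ī = 17.7467 cm⁴.
Hole (subtracted): ⌀1, A = 0.785398 cm², y = 1.1 cm, Ī = 0.0490874 cm⁴.
Centroid: ȳ = ΣA·y / ΣA = 19.3321 cm.
Transfer each piece to the centroidal x-axis using Ī + A·d² with d = y − 19.3321:
  bottom flange: d = -18.2321 cm → contributes +14643.8 cm⁴
  web: d = -0.132098 cm → contributes +1965.56 cm⁴
  top flange: d = 17.9679 cm → contributes +14222.9 cm⁴
  hole: d = -18.2321 cm → contributes −261.123 cm⁴
Total I = 30571.1 cm⁴.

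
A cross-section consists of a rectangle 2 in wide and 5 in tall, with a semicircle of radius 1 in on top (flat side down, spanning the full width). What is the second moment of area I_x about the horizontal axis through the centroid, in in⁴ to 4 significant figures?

I_x ≈ 32.55 in⁴

Break the section into simple shapes (no overlaps), measuring from the bottom-left corner of the bounding box.
Rectangular body: 2 × 5, A = 10 in², y = 2.5 in, Ī = 20.8333 in⁴.
Semicircular cap: semicircle r = 1, A = 1.5708 in², y = 5.42441 in, Ī = 0.109757 in⁴.
Centroid: ȳ = ΣA·y / ΣA = 2.897 in.
Transfer each piece to the horizontal axis through the centroid using Ī + A·d² with d = y − 2.897:
  rectangular body: d = -0.397004 in → contributes +22.4095 in⁴
  semicircular cap: d = 2.52741 in → contributes +10.1437 in⁴
Total I = 32.5531 in⁴.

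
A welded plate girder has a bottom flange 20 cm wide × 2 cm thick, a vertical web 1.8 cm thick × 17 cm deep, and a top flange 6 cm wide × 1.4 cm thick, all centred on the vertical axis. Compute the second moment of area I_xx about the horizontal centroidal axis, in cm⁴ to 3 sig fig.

Treat the section as a set of non-overlapping primitives; coordinates are from the bounding-box lower-left.
Bottom plate: 20 × 2, A = 40 cm², y = 1 cm, Ī = 13.333 cm⁴.
Web plate: 1.8 × 17, A = 30.6 cm², y = 10.5 cm, Ī = 736.95 cm⁴.
Top plate: 6 × 1.4, A = 8.4 cm², y = 19.7 cm, Ī = 1.372 cm⁴.
Centroid: ȳ = ΣA·y / ΣA = 6.6681 cm.
Transfer each piece to the horizontal centroidal axis using Ī + A·d² with d = y − 6.6681:
  bottom plate: d = -5.6681 cm → contributes +1298.4 cm⁴
  web plate: d = 3.8319 cm → contributes +1186.3 cm⁴
  top plate: d = 13.032 cm → contributes +1427.9 cm⁴
Total I = 3912.6 cm⁴.

I_xx ≈ 3910 cm⁴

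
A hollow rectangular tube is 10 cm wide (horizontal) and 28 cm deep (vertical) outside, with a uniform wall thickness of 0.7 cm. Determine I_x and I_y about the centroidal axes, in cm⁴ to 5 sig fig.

Split into non-overlapping primitives; take the origin at the lower-left of the bounding box.
Outer rectangle: 10 × 28, A = 280 cm², y = 14 cm, Ī = 18293.33 cm⁴.
Inner void (subtracted): 8.6 × 26.6, A = 228.76 cm², y = 14 cm, Ī = 13488.45 cm⁴.
By symmetry the centroid is at mid-height, ȳ = 14 cm.
All pieces are centred on the centroidal x-axis, so I = ΣĪ (holes subtracted) = 4804.881 cm⁴.
Repeating about the centroidal y-axis gives I_y = 923.4092 cm⁴.

I_x ≈ 4804.9 cm⁴, I_y ≈ 923.41 cm⁴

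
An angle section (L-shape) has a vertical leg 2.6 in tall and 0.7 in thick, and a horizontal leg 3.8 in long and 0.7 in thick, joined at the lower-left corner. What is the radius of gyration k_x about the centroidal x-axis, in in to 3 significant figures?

k_x ≈ 0.709 in

Split into non-overlapping primitives; take the origin at the lower-left of the bounding box.
Vertical leg: 0.7 × 2.6, A = 1.82 in², y = 1.3 in, Ī = 1.0253 in⁴.
Horizontal leg (remainder): 3.1 × 0.7, A = 2.17 in², y = 0.35 in, Ī = 0.088608 in⁴.
Centroid: ȳ = ΣA·y / ΣA = 0.78333 in.
Transfer each piece to the centroidal x-axis using Ī + A·d² with d = y − 0.78333:
  vertical leg: d = 0.51667 in → contributes +1.5111 in⁴
  horizontal leg (remainder): d = -0.43333 in → contributes +0.49609 in⁴
Total I = 2.0072 in⁴.
Radius of gyration: k = √(I/A) = √(2.0072 / 3.99) = 0.70926 in.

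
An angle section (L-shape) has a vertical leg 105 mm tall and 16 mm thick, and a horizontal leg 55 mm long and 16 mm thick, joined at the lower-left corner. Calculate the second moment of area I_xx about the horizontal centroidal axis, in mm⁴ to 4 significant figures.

Split into non-overlapping primitives; take the origin at the lower-left of the bounding box.
Vertical leg: 16 × 105, A = 1 680 mm², y = 52.5 mm, Ī = 1 543 500 mm⁴.
Horizontal leg (remainder): 39 × 16, A = 624 mm², y = 8 mm, Ī = 13 312 mm⁴.
Centroid: ȳ = ΣA·y / ΣA = 40.4479 mm.
Transfer each piece to the horizontal centroidal axis using Ī + A·d² with d = y − 40.4479:
  vertical leg: d = 12.0521 mm → contributes +1 787 525 mm⁴
  horizontal leg (remainder): d = -32.4479 mm → contributes +670 301 mm⁴
Total I = 2 457 826 mm⁴.

I_xx ≈ 2.458 × 10⁶ mm⁴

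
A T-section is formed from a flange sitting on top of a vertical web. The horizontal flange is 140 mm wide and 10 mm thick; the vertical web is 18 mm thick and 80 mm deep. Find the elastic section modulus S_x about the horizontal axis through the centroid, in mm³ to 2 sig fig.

Treat the section as a set of non-overlapping primitives; coordinates are from the bounding-box lower-left.
Flange: 140 × 10, A = 1 400 mm², y = 85 mm, Ī = 11 667 mm⁴.
Web: 18 × 80, A = 1 440 mm², y = 40 mm, Ī = 768 000 mm⁴.
Centroid: ȳ = ΣA·y / ΣA = 62.18 mm.
Transfer each piece to the horizontal axis through the centroid using Ī + A·d² with d = y − 62.18:
  flange: d = 22.82 mm → contributes +740 522 mm⁴
  web: d = -22.18 mm → contributes +1 476 609 mm⁴
Total I = 2 217 131 mm⁴.
Extreme fibre distance c = 62.18 mm; S = I/c = 35 655 mm³.

S_x ≈ 3.6 × 10⁴ mm³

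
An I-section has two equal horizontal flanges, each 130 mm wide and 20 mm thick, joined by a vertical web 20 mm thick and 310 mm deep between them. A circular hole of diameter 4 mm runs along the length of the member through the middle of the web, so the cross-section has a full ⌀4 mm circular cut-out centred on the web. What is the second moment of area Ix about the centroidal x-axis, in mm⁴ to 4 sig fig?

Split into non-overlapping primitives; take the origin at the lower-left of the bounding box.
Bottom flange: 130 × 20, A = 2 600 mm², y = 10 mm, Ī = 86666.7 mm⁴.
Web: 20 × 310, A = 6 200 mm², y = 175 mm, Ī = 49 651 667 mm⁴.
Top flange: 130 × 20, A = 2 600 mm², y = 340 mm, Ī = 86666.7 mm⁴.
Hole (subtracted): ⌀4, A = 12.5664 mm², y = 175 mm, Ī = 12.5664 mm⁴.
By symmetry the centroid is at mid-height, ȳ = 175 mm.
Transfer each piece to the centroidal x-axis using Ī + A·d² with d = y − 175:
  bottom flange: d = -165 mm → contributes +70 871 667 mm⁴
  web: d = 0 mm → contributes +49 651 667 mm⁴
  top flange: d = 165 mm → contributes +70 871 667 mm⁴
  hole: d = 0 mm → contributes −12.5664 mm⁴
Total I = 191 394 987 mm⁴.

Ix ≈ 1.914 × 10⁸ mm⁴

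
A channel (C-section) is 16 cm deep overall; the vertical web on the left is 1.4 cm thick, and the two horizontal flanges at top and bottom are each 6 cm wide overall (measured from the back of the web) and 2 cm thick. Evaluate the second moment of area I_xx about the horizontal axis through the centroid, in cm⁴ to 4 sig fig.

Treat the section as a set of non-overlapping primitives; coordinates are from the bounding-box lower-left.
Web: 1.4 × 16, A = 22.4 cm², y = 8 cm, Ī = 477.867 cm⁴.
Top flange (beyond web): 4.6 × 2, A = 9.2 cm², y = 15 cm, Ī = 3.06667 cm⁴.
Bottom flange (beyond web): 4.6 × 2, A = 9.2 cm², y = 1 cm, Ī = 3.06667 cm⁴.
By symmetry the centroid is at mid-height, ȳ = 8 cm.
Transfer each piece to the horizontal axis through the centroid using Ī + A·d² with d = y − 8:
  web: d = 0 cm → contributes +477.867 cm⁴
  top flange (beyond web): d = 7 cm → contributes +453.867 cm⁴
  bottom flange (beyond web): d = -7 cm → contributes +453.867 cm⁴
Total I = 1385.6 cm⁴.

I_xx ≈ 1386 cm⁴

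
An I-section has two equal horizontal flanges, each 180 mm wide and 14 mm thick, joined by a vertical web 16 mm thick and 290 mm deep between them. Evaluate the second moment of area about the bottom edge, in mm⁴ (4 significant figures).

Break the section into simple shapes (no overlaps), measuring from the bottom-left corner of the bounding box.
Bottom flange: 180 × 14, A = 2 520 mm², y = 7 mm, Ī = 41 160 mm⁴.
Web: 16 × 290, A = 4 640 mm², y = 159 mm, Ī = 32 518 667 mm⁴.
Top flange: 180 × 14, A = 2 520 mm², y = 311 mm, Ī = 41 160 mm⁴.
Transfer each piece to a horizontal axis along the bottom face using Ī + A·d² with d = y − 0:
  bottom flange: d = 7 mm → contributes +164 640 mm⁴
  web: d = 159 mm → contributes +149 822 507 mm⁴
  top flange: d = 311 mm → contributes +243 778 080 mm⁴
Total I = 393 765 227 mm⁴.

I_base ≈ 3.938 × 10⁸ mm⁴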